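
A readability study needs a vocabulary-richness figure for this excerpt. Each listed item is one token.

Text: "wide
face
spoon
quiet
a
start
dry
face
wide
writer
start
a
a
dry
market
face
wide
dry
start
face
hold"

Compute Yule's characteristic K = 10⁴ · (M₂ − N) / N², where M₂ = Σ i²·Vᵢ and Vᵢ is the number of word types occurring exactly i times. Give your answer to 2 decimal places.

Frequencies: face:4, wide:3, a:3, start:3, dry:3, spoon:1, quiet:1, writer:1, market:1, hold:1
N = 21. Frequency spectrum: V_1=5, V_3=4, V_4=1
M₂ = 1²·5 + 3²·4 + 4²·1 = 57
K = 10000 × (57 − 21) / 21² = 816.33

816.33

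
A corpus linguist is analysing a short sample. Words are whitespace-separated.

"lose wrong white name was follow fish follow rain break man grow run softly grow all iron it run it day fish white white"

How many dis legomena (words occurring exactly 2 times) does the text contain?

5

Frequencies: white:3, follow:2, fish:2, grow:2, run:2, it:2, lose:1, wrong:1, name:1, was:1, rain:1, break:1, man:1, softly:1, all:1, iron:1, day:1
Words with frequency 2: fish, follow, grow, it, run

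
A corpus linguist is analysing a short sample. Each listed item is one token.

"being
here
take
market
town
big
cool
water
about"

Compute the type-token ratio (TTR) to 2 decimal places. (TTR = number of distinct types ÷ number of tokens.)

1.00

N = 9 tokens, V = 9 types.
TTR = V / N = 9 / 9 = 1.00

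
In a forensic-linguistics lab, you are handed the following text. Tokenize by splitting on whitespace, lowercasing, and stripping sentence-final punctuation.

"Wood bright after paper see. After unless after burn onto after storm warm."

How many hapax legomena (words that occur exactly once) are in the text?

Frequencies: after:4, wood:1, bright:1, paper:1, see:1, unless:1, burn:1, onto:1, storm:1, warm:1
Hapax (freq=1): bright, burn, onto, paper, see, storm, unless, warm, wood

9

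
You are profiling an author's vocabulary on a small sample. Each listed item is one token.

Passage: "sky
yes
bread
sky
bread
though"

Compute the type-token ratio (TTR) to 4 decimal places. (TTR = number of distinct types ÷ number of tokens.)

N = 6 tokens, V = 4 types.
TTR = V / N = 4 / 6 = 0.6667

0.6667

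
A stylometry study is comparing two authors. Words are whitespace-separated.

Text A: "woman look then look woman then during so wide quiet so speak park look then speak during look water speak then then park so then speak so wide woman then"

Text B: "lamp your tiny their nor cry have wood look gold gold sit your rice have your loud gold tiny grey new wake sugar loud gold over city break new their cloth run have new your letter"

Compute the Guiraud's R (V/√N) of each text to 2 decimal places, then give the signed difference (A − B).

-2.00

A: V=10, N=30, R=1.83
B: V=23, N=36, R=3.83
Difference = 1.83 − 3.83 = -2.00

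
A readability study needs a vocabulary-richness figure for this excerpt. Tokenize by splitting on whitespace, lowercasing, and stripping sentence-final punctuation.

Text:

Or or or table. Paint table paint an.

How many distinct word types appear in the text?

Distinct types: {an, or, paint, table}
V = 4

4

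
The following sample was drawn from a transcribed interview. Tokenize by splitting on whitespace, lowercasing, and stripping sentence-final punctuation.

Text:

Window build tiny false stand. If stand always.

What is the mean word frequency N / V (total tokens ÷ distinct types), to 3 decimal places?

1.143

N = 8 tokens, V = 7 types.
Mean frequency = N / V = 8 / 7 = 1.143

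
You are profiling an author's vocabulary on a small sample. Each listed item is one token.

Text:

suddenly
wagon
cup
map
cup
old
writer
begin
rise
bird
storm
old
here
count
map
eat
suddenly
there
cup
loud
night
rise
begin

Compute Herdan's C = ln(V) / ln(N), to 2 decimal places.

0.88

N = 23, V = 16.
ln(V) = 2.772589, ln(N) = 3.135494
C = 2.772589 / 3.135494 = 0.88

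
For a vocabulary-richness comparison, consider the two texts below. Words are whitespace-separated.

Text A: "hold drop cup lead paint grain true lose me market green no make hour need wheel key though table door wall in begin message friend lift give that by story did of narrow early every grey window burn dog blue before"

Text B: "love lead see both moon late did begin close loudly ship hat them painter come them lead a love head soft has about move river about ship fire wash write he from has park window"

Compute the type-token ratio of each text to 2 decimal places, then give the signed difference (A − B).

TTR(A) = 41/41 = 1.00
TTR(B) = 29/35 = 0.83
Difference = 1.00 − 0.83 = 0.17

0.17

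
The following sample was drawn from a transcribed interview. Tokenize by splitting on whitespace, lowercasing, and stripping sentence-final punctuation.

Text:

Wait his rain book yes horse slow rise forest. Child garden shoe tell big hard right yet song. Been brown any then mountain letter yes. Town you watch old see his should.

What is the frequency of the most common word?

Frequencies: his:2, yes:2, wait:1, rain:1, book:1, horse:1, slow:1, rise:1, forest:1, child:1, garden:1, shoe:1, tell:1, big:1, hard:1, right:1, yet:1, song:1, been:1, brown:1, … (10 more, each freq 1)
Most common: 'his' with frequency 2.

2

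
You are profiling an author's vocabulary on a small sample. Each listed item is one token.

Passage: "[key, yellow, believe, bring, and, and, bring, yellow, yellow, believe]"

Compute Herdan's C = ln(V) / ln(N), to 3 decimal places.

N = 10, V = 5.
ln(V) = 1.609438, ln(N) = 2.302585
C = 1.609438 / 2.302585 = 0.699

0.699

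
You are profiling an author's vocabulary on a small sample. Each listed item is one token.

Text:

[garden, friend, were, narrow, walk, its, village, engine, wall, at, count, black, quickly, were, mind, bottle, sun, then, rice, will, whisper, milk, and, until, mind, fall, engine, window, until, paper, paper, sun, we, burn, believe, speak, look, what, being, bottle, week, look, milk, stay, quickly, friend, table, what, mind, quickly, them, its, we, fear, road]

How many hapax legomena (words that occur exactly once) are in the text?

25

Frequencies: quickly:3, mind:3, friend:2, were:2, its:2, engine:2, bottle:2, sun:2, milk:2, until:2, paper:2, we:2, look:2, what:2, garden:1, narrow:1, walk:1, village:1, wall:1, at:1, … (19 more, each freq 1)
Hapax (freq=1): and, at, being, believe, black, burn, count, fall, fear, garden, narrow, rice, road, speak, stay, table, them, then, village, walk, wall, week, whisper, will, window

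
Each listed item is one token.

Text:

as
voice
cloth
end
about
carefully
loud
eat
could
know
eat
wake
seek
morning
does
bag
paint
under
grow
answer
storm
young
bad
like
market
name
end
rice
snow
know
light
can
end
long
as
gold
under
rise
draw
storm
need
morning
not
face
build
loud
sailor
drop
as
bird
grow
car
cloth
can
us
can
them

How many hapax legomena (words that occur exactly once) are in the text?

Frequencies: as:3, end:3, can:3, cloth:2, loud:2, eat:2, know:2, morning:2, under:2, grow:2, storm:2, voice:1, about:1, carefully:1, could:1, wake:1, seek:1, does:1, bag:1, paint:1, … (23 more, each freq 1)
Hapax (freq=1): about, answer, bad, bag, bird, build, car, carefully, could, does, draw, drop, face, gold, light, like, long, market, name, need, not, paint, rice, rise, sailor, seek, snow, them, us, voice, wake, young

32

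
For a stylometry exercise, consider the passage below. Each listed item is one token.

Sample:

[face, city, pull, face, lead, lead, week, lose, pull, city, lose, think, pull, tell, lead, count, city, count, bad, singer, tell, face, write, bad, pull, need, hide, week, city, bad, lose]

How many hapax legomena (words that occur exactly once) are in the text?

Frequencies: city:4, pull:4, face:3, lead:3, lose:3, bad:3, week:2, tell:2, count:2, think:1, singer:1, write:1, need:1, hide:1
Hapax (freq=1): hide, need, singer, think, write

5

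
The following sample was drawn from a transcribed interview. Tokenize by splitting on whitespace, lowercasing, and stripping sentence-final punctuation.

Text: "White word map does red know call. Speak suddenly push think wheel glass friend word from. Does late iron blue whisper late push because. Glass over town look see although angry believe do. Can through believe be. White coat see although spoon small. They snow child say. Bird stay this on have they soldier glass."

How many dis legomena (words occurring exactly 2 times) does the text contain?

9

Frequencies: glass:3, white:2, word:2, does:2, push:2, late:2, see:2, although:2, believe:2, they:2, map:1, red:1, know:1, call:1, speak:1, suddenly:1, think:1, wheel:1, friend:1, from:1, … (24 more, each freq 1)
Words with frequency 2: although, believe, does, late, push, see, they, white, word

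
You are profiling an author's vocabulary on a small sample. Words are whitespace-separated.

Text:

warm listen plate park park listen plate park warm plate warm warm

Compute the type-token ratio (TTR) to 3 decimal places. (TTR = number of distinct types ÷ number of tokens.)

0.333

N = 12 tokens, V = 4 types.
TTR = V / N = 4 / 12 = 0.333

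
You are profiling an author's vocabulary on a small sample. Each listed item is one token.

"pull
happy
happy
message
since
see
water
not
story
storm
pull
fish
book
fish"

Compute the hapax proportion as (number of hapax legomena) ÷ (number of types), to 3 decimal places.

0.727

Frequencies: pull:2, happy:2, fish:2, message:1, since:1, see:1, water:1, not:1, story:1, storm:1, book:1
Hapax count = 8; type count = 11.
Ratio = 8 / 11 = 0.727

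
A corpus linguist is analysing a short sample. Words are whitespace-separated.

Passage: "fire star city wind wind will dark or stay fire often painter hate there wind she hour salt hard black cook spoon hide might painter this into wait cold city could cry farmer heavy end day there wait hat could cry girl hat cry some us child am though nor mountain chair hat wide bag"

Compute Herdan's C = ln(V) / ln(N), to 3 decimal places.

N = 55, V = 43.
ln(V) = 3.761200, ln(N) = 4.007333
C = 3.761200 / 4.007333 = 0.939

0.939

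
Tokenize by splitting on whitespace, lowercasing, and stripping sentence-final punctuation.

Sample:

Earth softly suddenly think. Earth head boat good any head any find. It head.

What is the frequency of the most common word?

3

Frequencies: head:3, earth:2, any:2, softly:1, suddenly:1, think:1, boat:1, good:1, find:1, it:1
Most common: 'head' with frequency 3.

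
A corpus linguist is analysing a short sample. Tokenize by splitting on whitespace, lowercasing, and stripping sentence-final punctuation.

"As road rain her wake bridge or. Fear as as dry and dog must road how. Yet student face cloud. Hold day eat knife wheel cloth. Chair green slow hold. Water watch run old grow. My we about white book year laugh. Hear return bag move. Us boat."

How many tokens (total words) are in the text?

48

Tokens: as, road, rain, her, wake, bridge, or, fear, as, as, dry, and, dog, must, road, how, yet, student, face, cloud, hold, day, eat, knife, wheel, cloth, chair, green, slow, hold, water, watch, run, old, grow, my, we, about, white, book, year, laugh, hear, return, bag, move, us, boat
N = 48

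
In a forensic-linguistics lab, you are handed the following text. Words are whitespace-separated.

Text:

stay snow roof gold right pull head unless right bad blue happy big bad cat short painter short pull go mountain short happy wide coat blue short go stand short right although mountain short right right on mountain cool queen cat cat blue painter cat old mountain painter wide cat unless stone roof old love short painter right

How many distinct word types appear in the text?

27

Distinct types: {although, bad, big, blue, cat, coat, cool, go, gold, happy, head, love, mountain, old, on, painter, pull, queen, right, roof, short, snow, stand, stay, stone, unless, wide}
V = 27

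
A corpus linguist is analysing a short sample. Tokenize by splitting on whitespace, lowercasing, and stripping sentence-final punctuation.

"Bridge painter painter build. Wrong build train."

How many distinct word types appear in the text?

Distinct types: {bridge, build, painter, train, wrong}
V = 5

5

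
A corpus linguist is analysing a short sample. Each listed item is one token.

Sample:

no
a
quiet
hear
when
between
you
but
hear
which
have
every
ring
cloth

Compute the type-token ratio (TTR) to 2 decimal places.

N = 14 tokens, V = 13 types.
TTR = V / N = 13 / 14 = 0.93

0.93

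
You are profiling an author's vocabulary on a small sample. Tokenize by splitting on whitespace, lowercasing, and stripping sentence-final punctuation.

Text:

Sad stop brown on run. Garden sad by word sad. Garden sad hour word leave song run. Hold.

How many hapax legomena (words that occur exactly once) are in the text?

8

Frequencies: sad:4, run:2, garden:2, word:2, stop:1, brown:1, on:1, by:1, hour:1, leave:1, song:1, hold:1
Hapax (freq=1): brown, by, hold, hour, leave, on, song, stop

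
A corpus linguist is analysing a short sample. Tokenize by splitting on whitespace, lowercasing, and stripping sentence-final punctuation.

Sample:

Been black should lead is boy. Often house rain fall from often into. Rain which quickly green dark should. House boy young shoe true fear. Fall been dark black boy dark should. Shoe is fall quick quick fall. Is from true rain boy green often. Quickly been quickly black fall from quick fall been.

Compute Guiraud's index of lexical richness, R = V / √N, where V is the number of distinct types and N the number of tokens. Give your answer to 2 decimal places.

2.86

N = 54, V = 21.
√N = 7.348469
R = 21 / 7.348469 = 2.86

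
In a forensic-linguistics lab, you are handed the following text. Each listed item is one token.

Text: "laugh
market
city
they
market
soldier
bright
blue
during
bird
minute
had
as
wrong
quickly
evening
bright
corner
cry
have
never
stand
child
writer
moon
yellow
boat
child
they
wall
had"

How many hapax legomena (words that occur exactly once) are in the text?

Frequencies: market:2, they:2, bright:2, had:2, child:2, laugh:1, city:1, soldier:1, blue:1, during:1, bird:1, minute:1, as:1, wrong:1, quickly:1, evening:1, corner:1, cry:1, have:1, never:1, … (6 more, each freq 1)
Hapax (freq=1): as, bird, blue, boat, city, corner, cry, during, evening, have, laugh, minute, moon, never, quickly, soldier, stand, wall, writer, wrong, yellow

21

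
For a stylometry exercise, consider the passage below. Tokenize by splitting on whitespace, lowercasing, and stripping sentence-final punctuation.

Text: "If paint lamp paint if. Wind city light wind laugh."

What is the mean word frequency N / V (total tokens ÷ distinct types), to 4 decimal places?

N = 10 tokens, V = 7 types.
Mean frequency = N / V = 10 / 7 = 1.4286

1.4286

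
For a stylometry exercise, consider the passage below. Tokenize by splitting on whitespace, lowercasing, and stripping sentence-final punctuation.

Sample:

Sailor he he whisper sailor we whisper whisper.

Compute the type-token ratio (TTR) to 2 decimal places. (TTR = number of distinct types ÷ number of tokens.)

0.50

N = 8 tokens, V = 4 types.
TTR = V / N = 4 / 8 = 0.50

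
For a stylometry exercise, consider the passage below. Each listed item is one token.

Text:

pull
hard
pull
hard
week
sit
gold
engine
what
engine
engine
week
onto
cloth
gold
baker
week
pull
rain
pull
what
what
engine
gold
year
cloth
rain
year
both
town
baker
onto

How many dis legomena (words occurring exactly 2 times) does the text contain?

Frequencies: pull:4, engine:4, week:3, gold:3, what:3, hard:2, onto:2, cloth:2, baker:2, rain:2, year:2, sit:1, both:1, town:1
Words with frequency 2: baker, cloth, hard, onto, rain, year

6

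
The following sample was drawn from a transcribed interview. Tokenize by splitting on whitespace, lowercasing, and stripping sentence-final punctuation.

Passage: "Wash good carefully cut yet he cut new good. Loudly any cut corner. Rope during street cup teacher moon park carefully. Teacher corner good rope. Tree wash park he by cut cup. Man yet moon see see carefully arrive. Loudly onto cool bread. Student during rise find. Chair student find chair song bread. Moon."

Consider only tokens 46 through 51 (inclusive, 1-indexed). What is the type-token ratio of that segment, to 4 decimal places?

0.6667

Segment tokens 46–51: rise, find, chair, student, find, chair
Segment N = 6, segment V = 4.
TTR = 4 / 6 = 0.6667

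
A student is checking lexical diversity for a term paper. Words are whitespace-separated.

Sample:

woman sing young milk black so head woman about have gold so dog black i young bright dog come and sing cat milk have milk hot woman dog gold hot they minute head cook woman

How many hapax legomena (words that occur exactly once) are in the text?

9

Frequencies: woman:4, milk:3, dog:3, sing:2, young:2, black:2, so:2, head:2, have:2, gold:2, hot:2, about:1, i:1, bright:1, come:1, and:1, cat:1, they:1, minute:1, cook:1
Hapax (freq=1): about, and, bright, cat, come, cook, i, minute, they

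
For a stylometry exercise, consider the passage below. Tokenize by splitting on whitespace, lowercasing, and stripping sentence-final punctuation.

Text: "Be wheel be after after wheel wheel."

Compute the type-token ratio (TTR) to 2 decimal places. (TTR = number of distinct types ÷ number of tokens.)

0.43

N = 7 tokens, V = 3 types.
TTR = V / N = 3 / 7 = 0.43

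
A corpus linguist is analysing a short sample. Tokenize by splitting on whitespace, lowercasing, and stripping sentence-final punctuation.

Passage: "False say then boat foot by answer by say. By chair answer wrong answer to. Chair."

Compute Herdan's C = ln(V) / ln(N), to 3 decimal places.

0.830

N = 16, V = 10.
ln(V) = 2.302585, ln(N) = 2.772589
C = 2.302585 / 2.772589 = 0.830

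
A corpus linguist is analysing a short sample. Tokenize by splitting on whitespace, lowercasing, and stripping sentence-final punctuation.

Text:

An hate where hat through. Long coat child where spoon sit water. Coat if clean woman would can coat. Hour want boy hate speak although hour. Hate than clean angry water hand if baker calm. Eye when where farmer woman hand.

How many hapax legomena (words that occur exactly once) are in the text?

Frequencies: hate:3, where:3, coat:3, water:2, if:2, clean:2, woman:2, hour:2, hand:2, an:1, hat:1, through:1, long:1, child:1, spoon:1, sit:1, would:1, can:1, want:1, boy:1, … (9 more, each freq 1)
Hapax (freq=1): although, an, angry, baker, boy, calm, can, child, eye, farmer, hat, long, sit, speak, spoon, than, through, want, when, would

20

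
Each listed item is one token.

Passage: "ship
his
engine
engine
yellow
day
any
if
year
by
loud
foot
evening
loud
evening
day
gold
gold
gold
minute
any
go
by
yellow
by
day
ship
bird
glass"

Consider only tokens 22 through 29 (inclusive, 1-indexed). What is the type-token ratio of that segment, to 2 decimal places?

0.88

Segment tokens 22–29: go, by, yellow, by, day, ship, bird, glass
Segment N = 8, segment V = 7.
TTR = 7 / 8 = 0.88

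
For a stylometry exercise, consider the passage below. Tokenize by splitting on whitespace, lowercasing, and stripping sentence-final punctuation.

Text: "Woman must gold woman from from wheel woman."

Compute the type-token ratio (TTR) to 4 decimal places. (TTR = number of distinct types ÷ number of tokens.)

N = 8 tokens, V = 5 types.
TTR = V / N = 5 / 8 = 0.6250

0.6250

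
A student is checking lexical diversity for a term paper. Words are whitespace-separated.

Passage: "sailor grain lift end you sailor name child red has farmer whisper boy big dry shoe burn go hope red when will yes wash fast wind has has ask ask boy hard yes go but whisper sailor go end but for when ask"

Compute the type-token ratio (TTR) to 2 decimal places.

0.65

N = 43 tokens, V = 28 types.
TTR = V / N = 28 / 43 = 0.65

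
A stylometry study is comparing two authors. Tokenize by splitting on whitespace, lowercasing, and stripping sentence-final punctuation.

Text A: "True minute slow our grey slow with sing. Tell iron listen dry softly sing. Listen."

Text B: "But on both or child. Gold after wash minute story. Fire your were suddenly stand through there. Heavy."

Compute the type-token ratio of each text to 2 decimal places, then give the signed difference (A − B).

TTR(A) = 12/15 = 0.80
TTR(B) = 18/18 = 1.00
Difference = 0.80 − 1.00 = -0.20

-0.20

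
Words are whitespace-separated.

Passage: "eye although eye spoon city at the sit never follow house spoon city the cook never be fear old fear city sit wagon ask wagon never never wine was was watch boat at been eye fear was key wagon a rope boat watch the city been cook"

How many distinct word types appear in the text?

Distinct types: {a, although, ask, at, be, been, boat, city, cook, eye, fear, follow, house, key, never, old, rope, sit, spoon, the, wagon, was, watch, wine}
V = 24

24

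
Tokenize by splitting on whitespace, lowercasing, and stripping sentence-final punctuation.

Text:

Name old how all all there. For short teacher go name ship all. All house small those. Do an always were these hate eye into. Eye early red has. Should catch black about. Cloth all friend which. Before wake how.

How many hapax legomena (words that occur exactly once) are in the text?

29

Frequencies: all:5, name:2, how:2, eye:2, old:1, there:1, for:1, short:1, teacher:1, go:1, ship:1, house:1, small:1, those:1, do:1, an:1, always:1, were:1, these:1, hate:1, … (13 more, each freq 1)
Hapax (freq=1): about, always, an, before, black, catch, cloth, do, early, for, friend, go, has, hate, house, into, old, red, ship, short, should, small, teacher, there, these, those, wake, were, which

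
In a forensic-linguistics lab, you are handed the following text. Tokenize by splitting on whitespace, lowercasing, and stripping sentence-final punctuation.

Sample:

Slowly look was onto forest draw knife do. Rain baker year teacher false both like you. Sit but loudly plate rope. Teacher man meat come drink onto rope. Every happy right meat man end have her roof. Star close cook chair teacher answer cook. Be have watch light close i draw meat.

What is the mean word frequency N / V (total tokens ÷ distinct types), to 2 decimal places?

N = 52 tokens, V = 41 types.
Mean frequency = N / V = 52 / 41 = 1.27

1.27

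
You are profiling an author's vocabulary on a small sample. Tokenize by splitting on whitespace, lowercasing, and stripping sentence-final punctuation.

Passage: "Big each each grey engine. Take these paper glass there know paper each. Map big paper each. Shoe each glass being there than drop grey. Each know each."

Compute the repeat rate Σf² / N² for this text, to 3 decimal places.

Frequencies: each:7, paper:3, big:2, grey:2, glass:2, there:2, know:2, engine:1, take:1, these:1, map:1, shoe:1, being:1, than:1, drop:1
Σf² = 86; N² = 784
Repeat rate = 86 / 784 = 0.110

0.110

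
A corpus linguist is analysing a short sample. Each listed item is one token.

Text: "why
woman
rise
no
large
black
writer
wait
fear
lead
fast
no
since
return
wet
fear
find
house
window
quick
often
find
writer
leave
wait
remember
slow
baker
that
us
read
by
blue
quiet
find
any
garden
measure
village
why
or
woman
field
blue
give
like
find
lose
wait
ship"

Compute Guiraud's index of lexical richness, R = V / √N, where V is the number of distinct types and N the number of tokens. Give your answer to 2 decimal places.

5.52

N = 50, V = 39.
√N = 7.071068
R = 39 / 7.071068 = 5.52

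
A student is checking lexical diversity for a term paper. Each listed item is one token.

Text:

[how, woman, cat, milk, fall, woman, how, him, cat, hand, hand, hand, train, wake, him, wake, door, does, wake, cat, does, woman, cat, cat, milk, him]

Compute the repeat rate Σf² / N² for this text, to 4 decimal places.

0.1124

Frequencies: cat:5, woman:3, him:3, hand:3, wake:3, how:2, milk:2, does:2, fall:1, train:1, door:1
Σf² = 76; N² = 676
Repeat rate = 76 / 676 = 0.1124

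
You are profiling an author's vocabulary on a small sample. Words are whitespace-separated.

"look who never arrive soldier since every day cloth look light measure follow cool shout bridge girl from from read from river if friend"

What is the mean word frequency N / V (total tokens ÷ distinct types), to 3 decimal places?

N = 24 tokens, V = 21 types.
Mean frequency = N / V = 24 / 21 = 1.143

1.143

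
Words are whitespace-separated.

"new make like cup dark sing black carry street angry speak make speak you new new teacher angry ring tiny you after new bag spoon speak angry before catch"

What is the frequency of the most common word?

4

Frequencies: new:4, angry:3, speak:3, make:2, you:2, like:1, cup:1, dark:1, sing:1, black:1, carry:1, street:1, teacher:1, ring:1, tiny:1, after:1, bag:1, spoon:1, before:1, catch:1
Most common: 'new' with frequency 4.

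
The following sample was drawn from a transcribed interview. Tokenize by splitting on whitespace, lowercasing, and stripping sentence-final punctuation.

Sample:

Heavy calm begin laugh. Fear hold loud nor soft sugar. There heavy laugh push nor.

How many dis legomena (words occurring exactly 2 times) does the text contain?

3

Frequencies: heavy:2, laugh:2, nor:2, calm:1, begin:1, fear:1, hold:1, loud:1, soft:1, sugar:1, there:1, push:1
Words with frequency 2: heavy, laugh, nor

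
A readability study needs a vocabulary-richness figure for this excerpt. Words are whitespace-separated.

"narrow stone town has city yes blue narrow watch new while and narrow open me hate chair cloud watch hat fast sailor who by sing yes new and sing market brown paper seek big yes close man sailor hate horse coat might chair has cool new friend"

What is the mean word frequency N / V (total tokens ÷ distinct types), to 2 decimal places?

1.38

N = 47 tokens, V = 34 types.
Mean frequency = N / V = 47 / 34 = 1.38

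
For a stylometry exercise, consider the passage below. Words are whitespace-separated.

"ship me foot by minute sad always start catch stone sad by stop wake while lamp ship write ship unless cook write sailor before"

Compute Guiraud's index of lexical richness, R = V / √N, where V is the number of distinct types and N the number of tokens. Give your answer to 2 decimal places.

3.88

N = 24, V = 19.
√N = 4.898979
R = 19 / 4.898979 = 3.88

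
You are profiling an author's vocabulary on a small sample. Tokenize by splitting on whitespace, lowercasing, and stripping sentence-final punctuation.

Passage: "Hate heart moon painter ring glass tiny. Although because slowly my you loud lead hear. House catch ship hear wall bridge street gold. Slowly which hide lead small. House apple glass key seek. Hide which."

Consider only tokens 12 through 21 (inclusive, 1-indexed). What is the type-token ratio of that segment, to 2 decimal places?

0.90

Segment tokens 12–21: you, loud, lead, hear, house, catch, ship, hear, wall, bridge
Segment N = 10, segment V = 9.
TTR = 9 / 10 = 0.90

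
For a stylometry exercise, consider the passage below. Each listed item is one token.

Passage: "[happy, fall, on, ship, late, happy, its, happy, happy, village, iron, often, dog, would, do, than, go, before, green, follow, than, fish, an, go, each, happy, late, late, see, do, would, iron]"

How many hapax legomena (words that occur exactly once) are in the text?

14

Frequencies: happy:5, late:3, iron:2, would:2, do:2, than:2, go:2, fall:1, on:1, ship:1, its:1, village:1, often:1, dog:1, before:1, green:1, follow:1, fish:1, an:1, each:1, … (1 more, each freq 1)
Hapax (freq=1): an, before, dog, each, fall, fish, follow, green, its, often, on, see, ship, village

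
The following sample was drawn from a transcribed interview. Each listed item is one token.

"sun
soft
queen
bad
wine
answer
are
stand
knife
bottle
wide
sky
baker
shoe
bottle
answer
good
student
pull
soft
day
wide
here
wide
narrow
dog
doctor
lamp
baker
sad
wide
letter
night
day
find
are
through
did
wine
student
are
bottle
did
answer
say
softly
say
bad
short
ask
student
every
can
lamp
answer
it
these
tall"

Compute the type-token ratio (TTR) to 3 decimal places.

N = 58 tokens, V = 38 types.
TTR = V / N = 38 / 58 = 0.655

0.655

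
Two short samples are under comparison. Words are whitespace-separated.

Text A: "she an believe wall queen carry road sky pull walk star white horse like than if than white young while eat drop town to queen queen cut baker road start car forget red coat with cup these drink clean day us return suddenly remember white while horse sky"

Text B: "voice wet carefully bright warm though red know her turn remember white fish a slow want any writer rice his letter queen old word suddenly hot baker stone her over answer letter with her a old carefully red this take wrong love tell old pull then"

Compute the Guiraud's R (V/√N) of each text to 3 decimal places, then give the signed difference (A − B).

A: V=39, N=48, R=5.629
B: V=38, N=46, R=5.603
Difference = 5.629 − 5.603 = 0.026

0.026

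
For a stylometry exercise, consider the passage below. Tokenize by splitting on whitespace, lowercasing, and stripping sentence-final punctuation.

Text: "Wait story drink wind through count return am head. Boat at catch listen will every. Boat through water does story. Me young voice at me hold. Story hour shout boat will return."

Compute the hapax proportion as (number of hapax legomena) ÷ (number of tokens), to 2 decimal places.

Frequencies: story:3, boat:3, through:2, return:2, at:2, will:2, me:2, wait:1, drink:1, wind:1, count:1, am:1, head:1, catch:1, listen:1, every:1, water:1, does:1, young:1, voice:1, … (3 more, each freq 1)
Hapax count = 16; token count = 32.
Ratio = 16 / 32 = 0.50

0.50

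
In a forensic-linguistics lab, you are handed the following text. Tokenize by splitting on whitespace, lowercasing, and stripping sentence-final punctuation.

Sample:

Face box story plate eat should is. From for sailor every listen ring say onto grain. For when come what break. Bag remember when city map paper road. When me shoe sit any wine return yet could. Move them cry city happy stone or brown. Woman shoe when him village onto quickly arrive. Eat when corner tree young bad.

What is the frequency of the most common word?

Frequencies: when:5, eat:2, for:2, onto:2, city:2, shoe:2, face:1, box:1, story:1, plate:1, should:1, is:1, from:1, sailor:1, every:1, listen:1, ring:1, say:1, grain:1, come:1, … (30 more, each freq 1)
Most common: 'when' with frequency 5.

5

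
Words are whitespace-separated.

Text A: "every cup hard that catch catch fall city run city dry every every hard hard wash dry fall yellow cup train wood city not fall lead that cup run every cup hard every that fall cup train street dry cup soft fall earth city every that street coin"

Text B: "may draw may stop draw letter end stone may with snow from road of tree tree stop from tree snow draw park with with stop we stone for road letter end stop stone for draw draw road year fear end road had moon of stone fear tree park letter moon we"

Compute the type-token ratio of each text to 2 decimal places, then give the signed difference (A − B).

TTR(A) = 19/48 = 0.40
TTR(B) = 19/51 = 0.37
Difference = 0.40 − 0.37 = 0.03

0.03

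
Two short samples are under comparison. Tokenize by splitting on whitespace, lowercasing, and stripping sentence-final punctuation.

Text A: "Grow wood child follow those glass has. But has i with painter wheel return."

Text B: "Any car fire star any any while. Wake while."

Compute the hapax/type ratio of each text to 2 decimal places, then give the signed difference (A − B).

0.25

A: hapax=12, V=13, ratio=0.92
B: hapax=4, V=6, ratio=0.67
Difference = 0.92 − 0.67 = 0.25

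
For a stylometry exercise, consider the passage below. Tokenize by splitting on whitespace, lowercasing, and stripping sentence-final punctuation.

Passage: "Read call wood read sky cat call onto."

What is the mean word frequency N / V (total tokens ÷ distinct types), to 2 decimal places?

1.33

N = 8 tokens, V = 6 types.
Mean frequency = N / V = 8 / 6 = 1.33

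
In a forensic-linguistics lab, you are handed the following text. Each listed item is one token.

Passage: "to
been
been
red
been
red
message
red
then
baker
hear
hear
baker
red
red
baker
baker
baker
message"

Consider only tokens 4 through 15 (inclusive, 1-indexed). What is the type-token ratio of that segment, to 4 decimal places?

0.5000

Segment tokens 4–15: red, been, red, message, red, then, baker, hear, hear, baker, red, red
Segment N = 12, segment V = 6.
TTR = 6 / 12 = 0.5000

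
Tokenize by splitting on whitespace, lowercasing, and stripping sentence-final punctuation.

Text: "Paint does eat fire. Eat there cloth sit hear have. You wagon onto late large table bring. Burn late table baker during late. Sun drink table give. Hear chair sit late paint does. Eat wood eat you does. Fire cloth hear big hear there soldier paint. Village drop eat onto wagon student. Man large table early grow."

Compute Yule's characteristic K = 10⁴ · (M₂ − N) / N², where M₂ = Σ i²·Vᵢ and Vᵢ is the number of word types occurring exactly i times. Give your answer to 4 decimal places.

Frequencies: eat:5, hear:4, late:4, table:4, paint:3, does:3, fire:2, there:2, cloth:2, sit:2, you:2, wagon:2, onto:2, large:2, have:1, bring:1, burn:1, baker:1, during:1, sun:1, … (12 more, each freq 1)
N = 57. Frequency spectrum: V_1=18, V_2=8, V_3=2, V_4=3, V_5=1
M₂ = 1²·18 + 2²·8 + 3²·2 + 4²·3 + 5²·1 = 141
K = 10000 × (141 − 57) / 57² = 258.5411

258.5411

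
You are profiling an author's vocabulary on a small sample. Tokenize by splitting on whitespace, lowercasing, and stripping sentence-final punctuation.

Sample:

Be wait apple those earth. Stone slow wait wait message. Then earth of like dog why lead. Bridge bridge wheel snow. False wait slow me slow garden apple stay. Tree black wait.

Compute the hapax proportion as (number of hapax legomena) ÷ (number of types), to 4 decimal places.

0.7826

Frequencies: wait:5, slow:3, apple:2, earth:2, bridge:2, be:1, those:1, stone:1, message:1, then:1, of:1, like:1, dog:1, why:1, lead:1, wheel:1, snow:1, false:1, me:1, garden:1, … (3 more, each freq 1)
Hapax count = 18; type count = 23.
Ratio = 18 / 23 = 0.7826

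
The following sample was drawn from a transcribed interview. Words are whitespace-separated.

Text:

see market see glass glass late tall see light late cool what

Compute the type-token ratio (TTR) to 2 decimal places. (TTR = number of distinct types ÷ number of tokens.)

0.67

N = 12 tokens, V = 8 types.
TTR = V / N = 8 / 12 = 0.67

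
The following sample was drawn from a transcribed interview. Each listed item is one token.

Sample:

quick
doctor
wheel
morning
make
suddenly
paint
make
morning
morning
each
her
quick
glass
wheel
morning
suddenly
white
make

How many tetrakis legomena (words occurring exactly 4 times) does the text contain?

1

Frequencies: morning:4, make:3, quick:2, wheel:2, suddenly:2, doctor:1, paint:1, each:1, her:1, glass:1, white:1
Words with frequency 4: morning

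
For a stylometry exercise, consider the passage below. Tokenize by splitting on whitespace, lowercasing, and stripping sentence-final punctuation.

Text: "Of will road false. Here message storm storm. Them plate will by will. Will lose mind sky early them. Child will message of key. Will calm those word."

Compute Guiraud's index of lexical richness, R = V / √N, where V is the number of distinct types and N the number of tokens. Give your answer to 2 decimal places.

N = 28, V = 19.
√N = 5.291503
R = 19 / 5.291503 = 3.59

3.59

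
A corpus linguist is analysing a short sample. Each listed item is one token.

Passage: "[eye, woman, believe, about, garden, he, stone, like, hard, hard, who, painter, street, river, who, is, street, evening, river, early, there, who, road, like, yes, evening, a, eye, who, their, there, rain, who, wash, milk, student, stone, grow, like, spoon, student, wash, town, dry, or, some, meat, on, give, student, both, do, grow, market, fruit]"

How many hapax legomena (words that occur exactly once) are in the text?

26

Frequencies: who:5, like:3, student:3, eye:2, stone:2, hard:2, street:2, river:2, evening:2, there:2, wash:2, grow:2, woman:1, believe:1, about:1, garden:1, he:1, painter:1, is:1, early:1, … (18 more, each freq 1)
Hapax (freq=1): a, about, believe, both, do, dry, early, fruit, garden, give, he, is, market, meat, milk, on, or, painter, rain, road, some, spoon, their, town, woman, yes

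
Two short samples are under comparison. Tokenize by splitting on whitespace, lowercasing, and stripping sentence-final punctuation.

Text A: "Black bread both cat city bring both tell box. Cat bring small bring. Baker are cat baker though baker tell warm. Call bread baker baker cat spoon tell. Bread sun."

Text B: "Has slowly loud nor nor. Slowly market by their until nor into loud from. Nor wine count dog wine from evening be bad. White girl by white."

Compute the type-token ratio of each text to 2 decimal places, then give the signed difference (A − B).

TTR(A) = 16/30 = 0.53
TTR(B) = 18/27 = 0.67
Difference = 0.53 − 0.67 = -0.14

-0.14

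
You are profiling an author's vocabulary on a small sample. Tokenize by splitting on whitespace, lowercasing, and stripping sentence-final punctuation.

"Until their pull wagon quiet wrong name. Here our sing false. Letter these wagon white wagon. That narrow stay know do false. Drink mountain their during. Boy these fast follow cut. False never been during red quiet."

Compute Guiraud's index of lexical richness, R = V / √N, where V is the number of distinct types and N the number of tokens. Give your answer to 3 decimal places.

4.768

N = 37, V = 29.
√N = 6.082763
R = 29 / 6.082763 = 4.768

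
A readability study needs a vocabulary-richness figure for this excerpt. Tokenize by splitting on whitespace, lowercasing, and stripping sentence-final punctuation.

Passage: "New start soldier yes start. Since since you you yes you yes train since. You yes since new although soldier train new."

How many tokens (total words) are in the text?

22

Tokens: new, start, soldier, yes, start, since, since, you, you, yes, you, yes, train, since, you, yes, since, new, although, soldier, train, new
N = 22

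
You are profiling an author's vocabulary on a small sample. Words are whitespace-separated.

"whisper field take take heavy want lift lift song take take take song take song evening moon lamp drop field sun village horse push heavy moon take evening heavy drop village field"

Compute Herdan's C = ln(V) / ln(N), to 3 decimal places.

N = 32, V = 15.
ln(V) = 2.708050, ln(N) = 3.465736
C = 2.708050 / 3.465736 = 0.781

0.781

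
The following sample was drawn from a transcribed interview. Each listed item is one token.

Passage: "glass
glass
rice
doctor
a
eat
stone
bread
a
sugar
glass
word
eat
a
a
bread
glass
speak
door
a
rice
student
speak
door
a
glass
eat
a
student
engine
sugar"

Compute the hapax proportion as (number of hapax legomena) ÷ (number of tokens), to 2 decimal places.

Frequencies: a:7, glass:5, eat:3, rice:2, bread:2, sugar:2, speak:2, door:2, student:2, doctor:1, stone:1, word:1, engine:1
Hapax count = 4; token count = 31.
Ratio = 4 / 31 = 0.13

0.13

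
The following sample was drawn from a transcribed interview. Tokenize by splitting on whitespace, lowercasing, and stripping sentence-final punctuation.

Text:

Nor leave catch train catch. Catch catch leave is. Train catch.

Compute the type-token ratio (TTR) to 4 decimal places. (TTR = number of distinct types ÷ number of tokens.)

0.4545

N = 11 tokens, V = 5 types.
TTR = V / N = 5 / 11 = 0.4545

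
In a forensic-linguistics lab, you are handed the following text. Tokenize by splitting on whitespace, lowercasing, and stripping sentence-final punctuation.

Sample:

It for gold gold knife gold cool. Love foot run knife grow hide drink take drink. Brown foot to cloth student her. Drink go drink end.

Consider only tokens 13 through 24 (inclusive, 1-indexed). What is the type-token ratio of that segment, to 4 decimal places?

Segment tokens 13–24: hide, drink, take, drink, brown, foot, to, cloth, student, her, drink, go
Segment N = 12, segment V = 10.
TTR = 10 / 12 = 0.8333

0.8333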